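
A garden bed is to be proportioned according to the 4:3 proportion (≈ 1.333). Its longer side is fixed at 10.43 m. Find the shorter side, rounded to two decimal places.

7.82 m

4:3 ≈ 1.33333.
Shorter side = 10.43 ÷ 1.33333 ≈ 7.8225 → 7.82 m.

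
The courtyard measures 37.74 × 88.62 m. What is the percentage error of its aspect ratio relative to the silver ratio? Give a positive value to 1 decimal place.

Ratio = 88.62 / 37.74 ≈ 2.3482.
Ideal silver ratio ≈ 2.4142. |2.3482 − 2.4142| / 2.4142 ≈ 2.73% → 2.7%.

2.7%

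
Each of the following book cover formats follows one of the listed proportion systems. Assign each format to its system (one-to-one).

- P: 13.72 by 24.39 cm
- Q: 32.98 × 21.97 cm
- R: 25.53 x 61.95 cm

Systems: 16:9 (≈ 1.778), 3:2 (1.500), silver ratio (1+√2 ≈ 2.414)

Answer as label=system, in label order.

P = 24.39/13.72 ≈ 1.778 → 16:9 (1.778)
Q = 32.98/21.97 ≈ 1.501 → 3:2 (1.500)
R = 61.95/25.53 ≈ 2.427 → silver ratio (2.414)

P=16:9, Q=3:2, R=silver ratio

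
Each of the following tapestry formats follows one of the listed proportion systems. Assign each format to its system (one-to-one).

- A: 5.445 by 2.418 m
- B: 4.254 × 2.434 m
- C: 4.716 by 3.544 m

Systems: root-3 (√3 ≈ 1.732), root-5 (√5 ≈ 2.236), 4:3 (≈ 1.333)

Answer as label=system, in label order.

A=root-5, B=root-3, C=4:3

Ratios: A ≈ 2.252; B ≈ 1.748; C ≈ 1.331.
Targets: root-3 ≈ 1.732; root-5 ≈ 2.236; 4:3 ≈ 1.333.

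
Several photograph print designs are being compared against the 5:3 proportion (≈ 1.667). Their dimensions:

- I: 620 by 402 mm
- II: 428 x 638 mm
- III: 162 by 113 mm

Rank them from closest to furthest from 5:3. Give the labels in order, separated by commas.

I: 620/402 ≈ 1.542 → |1.542 − 1.667| = 0.125
II: 638/428 ≈ 1.491 → |1.491 − 1.667| = 0.176
III: 162/113 ≈ 1.434 → |1.434 − 1.667| = 0.233

I, II, III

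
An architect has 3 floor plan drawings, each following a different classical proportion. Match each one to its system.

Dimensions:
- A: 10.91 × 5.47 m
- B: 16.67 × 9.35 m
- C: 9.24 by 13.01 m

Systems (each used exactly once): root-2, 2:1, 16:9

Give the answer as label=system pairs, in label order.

A = 10.91/5.47 ≈ 1.995 → 2:1 (2.000)
B = 16.67/9.35 ≈ 1.783 → 16:9 (1.778)
C = 13.01/9.24 ≈ 1.408 → root-2 (1.414)

A=2:1, B=16:9, C=root-2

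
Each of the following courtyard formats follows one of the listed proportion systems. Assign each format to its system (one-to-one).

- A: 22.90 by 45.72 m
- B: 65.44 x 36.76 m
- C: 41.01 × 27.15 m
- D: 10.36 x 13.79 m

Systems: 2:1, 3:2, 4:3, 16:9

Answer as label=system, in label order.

Ratios: A ≈ 1.997; B ≈ 1.780; C ≈ 1.510; D ≈ 1.331.
Targets: 2:1 ≈ 2.000; 3:2 ≈ 1.500; 4:3 ≈ 1.333; 16:9 ≈ 1.778.

A=2:1, B=16:9, C=3:2, D=4:3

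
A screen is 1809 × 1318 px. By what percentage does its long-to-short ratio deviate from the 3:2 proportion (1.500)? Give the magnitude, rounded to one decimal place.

8.5%

Ratio = 1809 / 1318 ≈ 1.3725.
Ideal 3:2 = 1.5000. |1.3725 − 1.5000| / 1.5000 ≈ 8.50% → 8.5%.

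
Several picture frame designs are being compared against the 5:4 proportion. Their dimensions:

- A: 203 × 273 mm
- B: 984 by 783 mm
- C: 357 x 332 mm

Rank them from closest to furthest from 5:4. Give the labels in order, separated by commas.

A: 273/203 ≈ 1.345 → |1.345 − 1.250| = 0.095
B: 984/783 ≈ 1.257 → |1.257 − 1.250| = 0.007
C: 357/332 ≈ 1.075 → |1.075 − 1.250| = 0.175

B, A, C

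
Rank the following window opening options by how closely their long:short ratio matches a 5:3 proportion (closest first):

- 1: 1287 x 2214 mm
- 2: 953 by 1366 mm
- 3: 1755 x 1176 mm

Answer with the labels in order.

1, 3, 2

1: 2214/1287 ≈ 1.720 → |1.720 − 1.667| = 0.053
2: 1366/953 ≈ 1.433 → |1.433 − 1.667| = 0.234
3: 1755/1176 ≈ 1.492 → |1.492 − 1.667| = 0.175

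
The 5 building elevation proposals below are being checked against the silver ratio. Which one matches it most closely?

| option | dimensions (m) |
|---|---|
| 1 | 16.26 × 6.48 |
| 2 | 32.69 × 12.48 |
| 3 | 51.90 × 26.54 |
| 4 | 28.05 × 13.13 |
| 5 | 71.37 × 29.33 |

5

Ratios (long/short): 1 ≈ 2.509; 2 ≈ 2.619; 3 ≈ 1.956; 4 ≈ 2.136; 5 ≈ 2.433.
silver ratio ≈ 2.414; option 5 is nearest (Δ 0.019).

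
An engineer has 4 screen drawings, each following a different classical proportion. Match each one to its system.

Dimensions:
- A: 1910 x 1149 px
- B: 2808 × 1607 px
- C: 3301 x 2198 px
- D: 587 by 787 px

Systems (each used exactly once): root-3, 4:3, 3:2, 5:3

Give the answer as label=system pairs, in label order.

Ratios: A ≈ 1.662; B ≈ 1.747; C ≈ 1.502; D ≈ 1.341.
Targets: root-3 ≈ 1.732; 4:3 ≈ 1.333; 3:2 ≈ 1.500; 5:3 ≈ 1.667.

A=5:3, B=root-3, C=3:2, D=4:3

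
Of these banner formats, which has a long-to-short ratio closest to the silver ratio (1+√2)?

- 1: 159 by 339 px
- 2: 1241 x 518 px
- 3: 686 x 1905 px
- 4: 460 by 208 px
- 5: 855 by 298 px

Ratios (long/short): 1 ≈ 2.132; 2 ≈ 2.396; 3 ≈ 2.777; 4 ≈ 2.212; 5 ≈ 2.869.
silver ratio ≈ 2.414; option 2 is nearest (Δ 0.018).

2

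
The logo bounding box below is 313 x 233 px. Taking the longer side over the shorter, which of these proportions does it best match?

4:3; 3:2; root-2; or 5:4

4:3

313/233 ≈ 1.343. Nearest candidates are 4:3 (1.333, off by 0.010) and root-2 (1.414, off by 0.071).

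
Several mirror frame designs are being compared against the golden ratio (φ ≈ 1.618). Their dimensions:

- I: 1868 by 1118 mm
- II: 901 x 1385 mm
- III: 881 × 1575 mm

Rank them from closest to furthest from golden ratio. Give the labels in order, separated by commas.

I: 1868/1118 ≈ 1.671 → |1.671 − 1.618| = 0.053
II: 1385/901 ≈ 1.537 → |1.537 − 1.618| = 0.081
III: 1575/881 ≈ 1.788 → |1.788 − 1.618| = 0.170

I, II, III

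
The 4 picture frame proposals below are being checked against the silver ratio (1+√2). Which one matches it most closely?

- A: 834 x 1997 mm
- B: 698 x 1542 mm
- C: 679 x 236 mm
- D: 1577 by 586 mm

A

Ratios (long/short): A ≈ 2.394; B ≈ 2.209; C ≈ 2.877; D ≈ 2.691.
silver ratio ≈ 2.414; option A is nearest (Δ 0.020).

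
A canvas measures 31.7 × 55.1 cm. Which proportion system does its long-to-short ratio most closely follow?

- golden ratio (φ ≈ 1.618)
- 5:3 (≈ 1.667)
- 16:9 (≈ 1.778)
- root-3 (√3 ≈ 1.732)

root-3

55.1/31.7 ≈ 1.738. Nearest candidates are root-3 (1.732, off by 0.006) and 16:9 (1.778, off by 0.040).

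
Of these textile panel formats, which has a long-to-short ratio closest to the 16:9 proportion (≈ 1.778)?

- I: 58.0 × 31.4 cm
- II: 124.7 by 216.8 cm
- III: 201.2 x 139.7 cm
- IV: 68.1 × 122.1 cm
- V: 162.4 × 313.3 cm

IV

Ratios (long/short): I ≈ 1.847; II ≈ 1.739; III ≈ 1.440; IV ≈ 1.793; V ≈ 1.929.
16:9 ≈ 1.778; option IV is nearest (Δ 0.015).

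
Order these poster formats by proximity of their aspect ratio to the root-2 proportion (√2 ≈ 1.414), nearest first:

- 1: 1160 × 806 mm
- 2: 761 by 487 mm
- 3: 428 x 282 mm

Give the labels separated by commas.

Ratios: 1 = 1160 / 806 ≈ 1.439; 2 = 761 / 487 ≈ 1.563; 3 = 428 / 282 ≈ 1.518.
|Δ from 1.414|: 1 0.025; 2 0.149; 3 0.104.

1, 3, 2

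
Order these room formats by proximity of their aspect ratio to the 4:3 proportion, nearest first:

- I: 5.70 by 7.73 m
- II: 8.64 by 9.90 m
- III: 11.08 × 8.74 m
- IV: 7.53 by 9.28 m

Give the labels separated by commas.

I, III, IV, II

Ratios: I = 7.73 / 5.70 ≈ 1.356; II = 9.90 / 8.64 ≈ 1.146; III = 11.08 / 8.74 ≈ 1.268; IV = 9.28 / 7.53 ≈ 1.232.
|Δ from 1.333|: I 0.023; II 0.187; III 0.065; IV 0.101.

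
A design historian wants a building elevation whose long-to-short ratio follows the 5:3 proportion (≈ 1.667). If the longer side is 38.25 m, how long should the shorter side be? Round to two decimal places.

22.95 m

5:3 ≈ 1.66667.
Shorter side = 38.25 ÷ 1.66667 ≈ 22.9500 → 22.95 m.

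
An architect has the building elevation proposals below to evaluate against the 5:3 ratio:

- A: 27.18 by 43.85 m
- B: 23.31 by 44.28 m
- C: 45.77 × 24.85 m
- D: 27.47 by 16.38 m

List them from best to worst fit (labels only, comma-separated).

A: 43.85/27.18 ≈ 1.613 → |1.613 − 1.667| = 0.054
B: 44.28/23.31 ≈ 1.900 → |1.900 − 1.667| = 0.233
C: 45.77/24.85 ≈ 1.842 → |1.842 − 1.667| = 0.175
D: 27.47/16.38 ≈ 1.677 → |1.677 − 1.667| = 0.010

D, A, C, B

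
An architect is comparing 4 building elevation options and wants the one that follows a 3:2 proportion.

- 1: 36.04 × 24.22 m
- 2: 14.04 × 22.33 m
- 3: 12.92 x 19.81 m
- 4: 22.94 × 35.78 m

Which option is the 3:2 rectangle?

Target 3:2 ≈ 1.500.
1: 1.488 (Δ0.012)  2: 1.590 (Δ0.090)  3: 1.533 (Δ0.033)  4: 1.560 (Δ0.060)

1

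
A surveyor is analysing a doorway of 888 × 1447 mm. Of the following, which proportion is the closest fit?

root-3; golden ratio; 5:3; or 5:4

Ratio = 1447 / 888 ≈ 1.630.
Distances: root-3 1.732 (Δ 0.102); golden ratio 1.618 (Δ 0.012); 5:3 1.667 (Δ 0.037); 5:4 1.250 (Δ 0.380).

golden ratio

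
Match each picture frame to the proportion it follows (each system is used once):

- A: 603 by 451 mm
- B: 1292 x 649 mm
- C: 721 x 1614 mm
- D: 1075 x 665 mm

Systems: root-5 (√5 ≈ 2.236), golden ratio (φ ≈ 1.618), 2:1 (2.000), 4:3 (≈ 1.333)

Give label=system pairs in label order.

A=4:3, B=2:1, C=root-5, D=golden ratio

Ratios: A ≈ 1.337; B ≈ 1.991; C ≈ 2.239; D ≈ 1.617.
Targets: root-5 ≈ 2.236; golden ratio ≈ 1.618; 2:1 ≈ 2.000; 4:3 ≈ 1.333.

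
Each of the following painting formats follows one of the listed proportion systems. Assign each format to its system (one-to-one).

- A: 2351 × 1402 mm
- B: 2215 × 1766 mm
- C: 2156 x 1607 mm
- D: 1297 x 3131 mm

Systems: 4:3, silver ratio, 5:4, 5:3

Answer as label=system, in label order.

A=5:3, B=5:4, C=4:3, D=silver ratio

Ratios: A ≈ 1.677; B ≈ 1.254; C ≈ 1.342; D ≈ 2.414.
Targets: 4:3 ≈ 1.333; silver ratio ≈ 2.414; 5:4 ≈ 1.250; 5:3 ≈ 1.667.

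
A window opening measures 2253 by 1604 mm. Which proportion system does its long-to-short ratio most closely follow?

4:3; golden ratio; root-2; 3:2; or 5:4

root-2

Ratio = 2253 / 1604 ≈ 1.405.
Distances: 4:3 1.333 (Δ 0.072); golden ratio 1.618 (Δ 0.213); root-2 1.414 (Δ 0.009); 3:2 1.500 (Δ 0.095); 5:4 1.250 (Δ 0.155).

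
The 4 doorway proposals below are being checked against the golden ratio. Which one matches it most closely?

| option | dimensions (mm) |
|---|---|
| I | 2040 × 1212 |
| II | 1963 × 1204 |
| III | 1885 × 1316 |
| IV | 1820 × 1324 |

II

Ratios (long/short): I ≈ 1.683; II ≈ 1.630; III ≈ 1.432; IV ≈ 1.375.
golden ratio ≈ 1.618; option II is nearest (Δ 0.012).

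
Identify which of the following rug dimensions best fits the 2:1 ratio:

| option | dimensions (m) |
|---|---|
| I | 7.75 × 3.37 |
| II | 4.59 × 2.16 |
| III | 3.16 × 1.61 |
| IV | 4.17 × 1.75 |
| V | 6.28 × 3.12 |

Ratios (long/short): I ≈ 2.300; II ≈ 2.125; III ≈ 1.963; IV ≈ 2.383; V ≈ 2.013.
2:1 ≈ 2.000; option V is nearest (Δ 0.013).

V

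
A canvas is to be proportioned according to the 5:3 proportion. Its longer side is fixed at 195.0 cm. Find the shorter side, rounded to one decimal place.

5:3 ≈ 1.66667.
Shorter side = 195.0 ÷ 1.66667 ≈ 117.000 → 117.0 cm.

117.0 cm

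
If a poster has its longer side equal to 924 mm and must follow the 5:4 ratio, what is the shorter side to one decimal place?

5:4 = 1.25000.
Shorter side = 924 ÷ 1.25000 ≈ 739.200 → 739.2 mm.

739.2 mm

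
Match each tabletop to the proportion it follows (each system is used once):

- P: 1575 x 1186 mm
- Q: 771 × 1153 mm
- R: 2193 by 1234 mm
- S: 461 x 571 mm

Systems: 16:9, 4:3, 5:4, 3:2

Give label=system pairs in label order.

Ratios: P ≈ 1.328; Q ≈ 1.495; R ≈ 1.777; S ≈ 1.239.
Targets: 16:9 ≈ 1.778; 4:3 ≈ 1.333; 5:4 ≈ 1.250; 3:2 ≈ 1.500.

P=4:3, Q=3:2, R=16:9, S=5:4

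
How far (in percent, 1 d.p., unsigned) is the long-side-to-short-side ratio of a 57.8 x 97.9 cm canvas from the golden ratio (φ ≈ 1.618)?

4.7%

Ratio = 97.9 / 57.8 ≈ 1.6938.
Ideal golden ratio ≈ 1.6180. |1.6938 − 1.6180| / 1.6180 ≈ 4.68% → 4.7%.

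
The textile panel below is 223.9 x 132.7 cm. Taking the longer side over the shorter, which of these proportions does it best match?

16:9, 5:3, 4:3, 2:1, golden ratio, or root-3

5:3

223.9/132.7 ≈ 1.687. Nearest candidates are 5:3 (1.667, off by 0.020) and root-3 (1.732, off by 0.045).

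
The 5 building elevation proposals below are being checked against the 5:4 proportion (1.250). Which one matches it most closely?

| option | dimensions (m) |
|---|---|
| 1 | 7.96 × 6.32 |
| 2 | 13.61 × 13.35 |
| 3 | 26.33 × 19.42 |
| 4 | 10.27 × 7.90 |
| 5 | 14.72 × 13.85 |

1

Target 5:4 ≈ 1.250.
1: 1.259 (Δ0.009)  2: 1.019 (Δ0.231)  3: 1.356 (Δ0.106)  4: 1.300 (Δ0.050)  5: 1.063 (Δ0.187)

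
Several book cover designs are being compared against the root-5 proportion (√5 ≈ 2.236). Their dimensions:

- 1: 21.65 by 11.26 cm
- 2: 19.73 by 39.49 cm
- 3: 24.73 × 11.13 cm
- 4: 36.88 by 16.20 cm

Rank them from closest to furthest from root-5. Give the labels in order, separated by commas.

Ratios: 1 = 21.65 / 11.26 ≈ 1.923; 2 = 39.49 / 19.73 ≈ 2.002; 3 = 24.73 / 11.13 ≈ 2.222; 4 = 36.88 / 16.20 ≈ 2.277.
|Δ from 2.236|: 1 0.313; 2 0.234; 3 0.014; 4 0.041.

3, 4, 2, 1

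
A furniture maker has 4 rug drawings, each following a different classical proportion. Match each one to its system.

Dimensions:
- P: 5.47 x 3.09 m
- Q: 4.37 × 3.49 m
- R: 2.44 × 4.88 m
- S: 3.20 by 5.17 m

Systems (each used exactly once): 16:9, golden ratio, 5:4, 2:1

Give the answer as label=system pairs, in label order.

P = 5.47/3.09 ≈ 1.770 → 16:9 (1.778)
Q = 4.37/3.49 ≈ 1.252 → 5:4 (1.250)
R = 4.88/2.44 ≈ 2.000 → 2:1 (2.000)
S = 5.17/3.20 ≈ 1.616 → golden ratio (1.618)

P=16:9, Q=5:4, R=2:1, S=golden ratio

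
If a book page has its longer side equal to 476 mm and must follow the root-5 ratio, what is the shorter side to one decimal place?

212.9 mm

root-5 ≈ 2.23607.
Shorter side = 476 ÷ 2.23607 ≈ 212.873 → 212.9 mm.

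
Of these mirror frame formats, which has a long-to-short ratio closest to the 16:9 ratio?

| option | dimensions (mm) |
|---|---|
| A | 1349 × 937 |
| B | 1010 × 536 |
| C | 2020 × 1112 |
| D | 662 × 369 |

Ratios (long/short): A ≈ 1.440; B ≈ 1.884; C ≈ 1.817; D ≈ 1.794.
16:9 ≈ 1.778; option D is nearest (Δ 0.016).

D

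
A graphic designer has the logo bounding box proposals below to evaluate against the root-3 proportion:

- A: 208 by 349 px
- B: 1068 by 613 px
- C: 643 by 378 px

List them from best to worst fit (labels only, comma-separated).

A: 349/208 ≈ 1.678 → |1.678 − 1.732| = 0.054
B: 1068/613 ≈ 1.742 → |1.742 − 1.732| = 0.010
C: 643/378 ≈ 1.701 → |1.701 − 1.732| = 0.031

B, C, A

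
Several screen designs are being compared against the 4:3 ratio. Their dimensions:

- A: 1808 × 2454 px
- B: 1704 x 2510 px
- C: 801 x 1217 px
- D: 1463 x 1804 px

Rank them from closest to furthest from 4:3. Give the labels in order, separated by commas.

Ratios: A = 2454 / 1808 ≈ 1.357; B = 2510 / 1704 ≈ 1.473; C = 1217 / 801 ≈ 1.519; D = 1804 / 1463 ≈ 1.233.
|Δ from 1.333|: A 0.024; B 0.140; C 0.186; D 0.100.

A, D, B, C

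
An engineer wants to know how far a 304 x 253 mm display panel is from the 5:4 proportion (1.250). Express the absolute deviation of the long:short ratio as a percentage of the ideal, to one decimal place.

3.9%

Ratio = 304 / 253 ≈ 1.2016.
Ideal 5:4 = 1.2500. |1.2016 − 1.2500| / 1.2500 ≈ 3.87% → 3.9%.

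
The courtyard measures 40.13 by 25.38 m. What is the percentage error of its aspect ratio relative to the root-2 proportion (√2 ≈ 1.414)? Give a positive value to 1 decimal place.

11.8%

Ratio = 40.13 / 25.38 ≈ 1.5812.
Ideal root-2 ≈ 1.4142. |1.5812 − 1.4142| / 1.4142 ≈ 11.81% → 11.8%.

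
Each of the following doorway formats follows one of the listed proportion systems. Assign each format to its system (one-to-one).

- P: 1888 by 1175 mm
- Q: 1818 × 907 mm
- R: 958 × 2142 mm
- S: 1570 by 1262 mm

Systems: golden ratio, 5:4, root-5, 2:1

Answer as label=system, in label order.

P=golden ratio, Q=2:1, R=root-5, S=5:4

Ratios: P ≈ 1.607; Q ≈ 2.004; R ≈ 2.236; S ≈ 1.244.
Targets: golden ratio ≈ 1.618; 5:4 ≈ 1.250; root-5 ≈ 2.236; 2:1 ≈ 2.000.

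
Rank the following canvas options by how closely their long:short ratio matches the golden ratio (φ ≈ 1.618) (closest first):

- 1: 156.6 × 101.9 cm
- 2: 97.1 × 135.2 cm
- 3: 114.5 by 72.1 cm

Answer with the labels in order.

3, 1, 2

Ratios: 1 = 156.6 / 101.9 ≈ 1.537; 2 = 135.2 / 97.1 ≈ 1.392; 3 = 114.5 / 72.1 ≈ 1.588.
|Δ from 1.618|: 1 0.081; 2 0.226; 3 0.030.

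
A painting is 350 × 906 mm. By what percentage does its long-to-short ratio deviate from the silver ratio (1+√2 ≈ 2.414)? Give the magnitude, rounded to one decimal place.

7.2%

Ratio = 906 / 350 ≈ 2.5886.
Ideal silver ratio ≈ 2.4142. |2.5886 − 2.4142| / 2.4142 ≈ 7.22% → 7.2%.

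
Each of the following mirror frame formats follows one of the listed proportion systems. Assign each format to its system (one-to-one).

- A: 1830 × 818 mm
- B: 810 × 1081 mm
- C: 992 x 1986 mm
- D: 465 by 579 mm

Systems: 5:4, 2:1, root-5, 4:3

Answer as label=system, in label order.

A = 1830/818 ≈ 2.237 → root-5 (2.236)
B = 1081/810 ≈ 1.335 → 4:3 (1.333)
C = 1986/992 ≈ 2.002 → 2:1 (2.000)
D = 579/465 ≈ 1.245 → 5:4 (1.250)

A=root-5, B=4:3, C=2:1, D=5:4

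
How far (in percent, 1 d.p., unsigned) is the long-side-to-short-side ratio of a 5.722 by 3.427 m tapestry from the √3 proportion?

3.6%

Ratio = 5.722 / 3.427 ≈ 1.6697.
Ideal root-3 ≈ 1.7321. |1.6697 − 1.7321| / 1.7321 ≈ 3.60% → 3.6%.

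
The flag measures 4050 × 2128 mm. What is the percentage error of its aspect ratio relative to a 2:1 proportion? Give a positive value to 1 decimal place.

Ratio = 4050 / 2128 ≈ 1.9032.
Ideal 2:1 = 2.0000. |1.9032 − 2.0000| / 2.0000 ≈ 4.84% → 4.8%.

4.8%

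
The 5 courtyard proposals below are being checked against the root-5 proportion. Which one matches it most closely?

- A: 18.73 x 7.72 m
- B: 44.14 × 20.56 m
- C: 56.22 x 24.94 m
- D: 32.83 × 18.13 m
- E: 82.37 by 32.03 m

C

Target root-5 ≈ 2.236.
A: 2.426 (Δ0.190)  B: 2.147 (Δ0.089)  C: 2.254 (Δ0.018)  D: 1.811 (Δ0.425)  E: 2.572 (Δ0.336)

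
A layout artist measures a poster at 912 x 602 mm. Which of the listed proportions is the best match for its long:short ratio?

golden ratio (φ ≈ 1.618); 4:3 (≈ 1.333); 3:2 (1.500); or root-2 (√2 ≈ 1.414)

3:2

Ratio = 912 / 602 ≈ 1.515.
Distances: golden ratio 1.618 (Δ 0.103); 4:3 1.333 (Δ 0.182); 3:2 1.500 (Δ 0.015); root-2 1.414 (Δ 0.101).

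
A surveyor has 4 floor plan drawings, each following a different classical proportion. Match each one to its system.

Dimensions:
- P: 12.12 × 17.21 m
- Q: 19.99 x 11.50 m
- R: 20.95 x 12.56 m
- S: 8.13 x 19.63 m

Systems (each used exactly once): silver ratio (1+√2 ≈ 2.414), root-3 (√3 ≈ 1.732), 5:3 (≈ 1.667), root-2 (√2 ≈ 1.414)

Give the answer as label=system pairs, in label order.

P=root-2, Q=root-3, R=5:3, S=silver ratio

P = 17.21/12.12 ≈ 1.420 → root-2 (1.414)
Q = 19.99/11.50 ≈ 1.738 → root-3 (1.732)
R = 20.95/12.56 ≈ 1.668 → 5:3 (1.667)
S = 19.63/8.13 ≈ 2.415 → silver ratio (2.414)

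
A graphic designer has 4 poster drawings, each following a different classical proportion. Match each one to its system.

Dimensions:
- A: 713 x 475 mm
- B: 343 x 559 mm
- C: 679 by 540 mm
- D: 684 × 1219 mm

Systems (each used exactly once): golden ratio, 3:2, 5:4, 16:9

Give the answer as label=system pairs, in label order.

A=3:2, B=golden ratio, C=5:4, D=16:9

Ratios: A ≈ 1.501; B ≈ 1.630; C ≈ 1.257; D ≈ 1.782.
Targets: golden ratio ≈ 1.618; 3:2 ≈ 1.500; 5:4 ≈ 1.250; 16:9 ≈ 1.778.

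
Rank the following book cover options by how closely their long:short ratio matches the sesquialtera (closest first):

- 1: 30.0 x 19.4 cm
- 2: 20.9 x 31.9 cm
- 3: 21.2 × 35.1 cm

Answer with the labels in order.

2, 1, 3

1: 30.0/19.4 ≈ 1.546 → |1.546 − 1.500| = 0.046
2: 31.9/20.9 ≈ 1.526 → |1.526 − 1.500| = 0.026
3: 35.1/21.2 ≈ 1.656 → |1.656 − 1.500| = 0.156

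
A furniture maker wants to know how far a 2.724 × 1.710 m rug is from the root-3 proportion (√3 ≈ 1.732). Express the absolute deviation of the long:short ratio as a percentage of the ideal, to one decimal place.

8.0%

Ratio = 2.724 / 1.710 ≈ 1.5930.
Ideal root-3 ≈ 1.7321. |1.5930 − 1.7321| / 1.7321 ≈ 8.03% → 8.0%.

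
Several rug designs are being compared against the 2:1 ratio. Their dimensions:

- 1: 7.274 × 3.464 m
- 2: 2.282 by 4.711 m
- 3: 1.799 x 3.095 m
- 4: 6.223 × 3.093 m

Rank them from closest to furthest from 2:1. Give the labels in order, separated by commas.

4, 2, 1, 3

1: 7.274/3.464 ≈ 2.100 → |2.100 − 2.000| = 0.100
2: 4.711/2.282 ≈ 2.064 → |2.064 − 2.000| = 0.064
3: 3.095/1.799 ≈ 1.720 → |1.720 − 2.000| = 0.280
4: 6.223/3.093 ≈ 2.012 → |2.012 − 2.000| = 0.012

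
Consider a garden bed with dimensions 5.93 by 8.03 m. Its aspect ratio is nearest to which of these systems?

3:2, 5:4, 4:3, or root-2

8.03/5.93 ≈ 1.354. Nearest candidates are 4:3 (1.333, off by 0.021) and root-2 (1.414, off by 0.060).

4:3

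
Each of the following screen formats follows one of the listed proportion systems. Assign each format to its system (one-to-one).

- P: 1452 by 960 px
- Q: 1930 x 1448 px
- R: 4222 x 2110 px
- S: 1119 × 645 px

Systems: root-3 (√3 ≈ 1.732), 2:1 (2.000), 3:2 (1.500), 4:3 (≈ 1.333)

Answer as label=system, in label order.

P = 1452/960 ≈ 1.512 → 3:2 (1.500)
Q = 1930/1448 ≈ 1.333 → 4:3 (1.333)
R = 4222/2110 ≈ 2.001 → 2:1 (2.000)
S = 1119/645 ≈ 1.735 → root-3 (1.732)

P=3:2, Q=4:3, R=2:1, S=root-3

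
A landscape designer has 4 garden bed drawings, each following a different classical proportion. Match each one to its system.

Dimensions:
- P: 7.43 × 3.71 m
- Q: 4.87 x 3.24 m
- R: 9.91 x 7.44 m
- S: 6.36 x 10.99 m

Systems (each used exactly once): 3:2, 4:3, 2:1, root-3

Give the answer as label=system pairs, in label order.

Ratios: P ≈ 2.003; Q ≈ 1.503; R ≈ 1.332; S ≈ 1.728.
Targets: 3:2 ≈ 1.500; 4:3 ≈ 1.333; 2:1 ≈ 2.000; root-3 ≈ 1.732.

P=2:1, Q=3:2, R=4:3, S=root-3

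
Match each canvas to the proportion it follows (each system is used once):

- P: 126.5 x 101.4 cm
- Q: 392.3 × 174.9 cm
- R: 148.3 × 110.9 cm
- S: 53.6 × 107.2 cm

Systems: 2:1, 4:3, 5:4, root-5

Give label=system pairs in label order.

P = 126.5/101.4 ≈ 1.248 → 5:4 (1.250)
Q = 392.3/174.9 ≈ 2.243 → root-5 (2.236)
R = 148.3/110.9 ≈ 1.337 → 4:3 (1.333)
S = 107.2/53.6 ≈ 2.000 → 2:1 (2.000)

P=5:4, Q=root-5, R=4:3, S=2:1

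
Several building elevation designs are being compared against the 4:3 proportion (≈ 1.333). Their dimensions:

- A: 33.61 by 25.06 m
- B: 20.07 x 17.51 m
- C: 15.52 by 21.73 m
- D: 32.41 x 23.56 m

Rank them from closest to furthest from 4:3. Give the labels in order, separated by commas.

Ratios: A = 33.61 / 25.06 ≈ 1.341; B = 20.07 / 17.51 ≈ 1.146; C = 21.73 / 15.52 ≈ 1.400; D = 32.41 / 23.56 ≈ 1.376.
|Δ from 1.333|: A 0.008; B 0.187; C 0.067; D 0.043.

A, D, C, B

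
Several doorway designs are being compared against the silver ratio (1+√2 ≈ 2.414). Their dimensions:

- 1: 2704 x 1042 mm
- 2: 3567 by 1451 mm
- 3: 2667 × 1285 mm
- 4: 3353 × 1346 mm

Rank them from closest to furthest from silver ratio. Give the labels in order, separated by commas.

Ratios: 1 = 2704 / 1042 ≈ 2.595; 2 = 3567 / 1451 ≈ 2.458; 3 = 2667 / 1285 ≈ 2.075; 4 = 3353 / 1346 ≈ 2.491.
|Δ from 2.414|: 1 0.181; 2 0.044; 3 0.339; 4 0.077.

2, 4, 1, 3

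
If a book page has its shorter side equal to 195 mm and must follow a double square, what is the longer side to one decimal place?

2:1 = 2.00000.
Longer side = 195 × 2.00000 ≈ 390.000 → 390.0 mm.

390.0 mm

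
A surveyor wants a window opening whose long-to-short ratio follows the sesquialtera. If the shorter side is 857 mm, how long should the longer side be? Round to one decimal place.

3:2 = 1.50000.
Longer side = 857 × 1.50000 ≈ 1285.500 → 1285.5 mm.

1285.5 mm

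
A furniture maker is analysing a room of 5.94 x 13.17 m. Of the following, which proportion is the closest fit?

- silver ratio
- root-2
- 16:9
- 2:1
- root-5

13.17/5.94 ≈ 2.217. Nearest candidates are root-5 (2.236, off by 0.019) and silver ratio (2.414, off by 0.197).

root-5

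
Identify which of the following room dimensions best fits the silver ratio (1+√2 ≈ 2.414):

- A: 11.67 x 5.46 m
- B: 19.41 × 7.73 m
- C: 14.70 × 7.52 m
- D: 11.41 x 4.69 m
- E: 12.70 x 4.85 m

Target silver ratio ≈ 2.414.
A: 2.137 (Δ0.277)  B: 2.511 (Δ0.097)  C: 1.955 (Δ0.459)  D: 2.433 (Δ0.019)  E: 2.619 (Δ0.205)

D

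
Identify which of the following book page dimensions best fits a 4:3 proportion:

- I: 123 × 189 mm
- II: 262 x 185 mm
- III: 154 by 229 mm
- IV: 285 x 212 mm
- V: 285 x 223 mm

IV

Target 4:3 ≈ 1.333.
I: 1.537 (Δ0.204)  II: 1.416 (Δ0.083)  III: 1.487 (Δ0.154)  IV: 1.344 (Δ0.011)  V: 1.278 (Δ0.055)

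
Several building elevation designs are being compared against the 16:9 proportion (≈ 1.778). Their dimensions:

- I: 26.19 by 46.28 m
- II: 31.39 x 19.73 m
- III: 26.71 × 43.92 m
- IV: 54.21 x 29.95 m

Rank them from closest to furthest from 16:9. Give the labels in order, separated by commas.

I: 46.28/26.19 ≈ 1.767 → |1.767 − 1.778| = 0.011
II: 31.39/19.73 ≈ 1.591 → |1.591 − 1.778| = 0.187
III: 43.92/26.71 ≈ 1.644 → |1.644 − 1.778| = 0.134
IV: 54.21/29.95 ≈ 1.810 → |1.810 − 1.778| = 0.032

I, IV, III, II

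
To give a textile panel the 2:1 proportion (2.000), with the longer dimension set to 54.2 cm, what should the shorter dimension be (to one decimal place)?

2:1 = 2.00000.
Shorter side = 54.2 ÷ 2.00000 ≈ 27.100 → 27.1 cm.

27.1 cm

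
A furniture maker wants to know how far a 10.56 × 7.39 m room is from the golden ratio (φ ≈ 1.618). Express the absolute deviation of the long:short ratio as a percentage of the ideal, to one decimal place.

11.7%

Ratio = 10.56 / 7.39 ≈ 1.4290.
Ideal golden ratio ≈ 1.6180. |1.4290 − 1.6180| / 1.6180 ≈ 11.68% → 11.7%.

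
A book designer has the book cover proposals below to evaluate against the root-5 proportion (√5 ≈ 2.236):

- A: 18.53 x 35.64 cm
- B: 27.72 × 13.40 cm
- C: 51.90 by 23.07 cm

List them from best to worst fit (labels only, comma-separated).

C, B, A

A: 35.64/18.53 ≈ 1.923 → |1.923 − 2.236| = 0.313
B: 27.72/13.40 ≈ 2.069 → |2.069 − 2.236| = 0.167
C: 51.90/23.07 ≈ 2.250 → |2.250 − 2.236| = 0.014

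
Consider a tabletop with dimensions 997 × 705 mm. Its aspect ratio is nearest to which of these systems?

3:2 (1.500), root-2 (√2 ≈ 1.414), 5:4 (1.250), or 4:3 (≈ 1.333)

root-2

Ratio = 997 / 705 ≈ 1.414.
Distances: 3:2 1.500 (Δ 0.086); root-2 1.414 (Δ 0.000); 5:4 1.250 (Δ 0.164); 4:3 1.333 (Δ 0.081).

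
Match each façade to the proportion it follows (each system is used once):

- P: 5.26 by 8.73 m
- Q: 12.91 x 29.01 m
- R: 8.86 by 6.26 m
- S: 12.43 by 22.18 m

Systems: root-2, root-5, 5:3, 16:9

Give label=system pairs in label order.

P = 8.73/5.26 ≈ 1.660 → 5:3 (1.667)
Q = 29.01/12.91 ≈ 2.247 → root-5 (2.236)
R = 8.86/6.26 ≈ 1.415 → root-2 (1.414)
S = 22.18/12.43 ≈ 1.784 → 16:9 (1.778)

P=5:3, Q=root-5, R=root-2, S=16:9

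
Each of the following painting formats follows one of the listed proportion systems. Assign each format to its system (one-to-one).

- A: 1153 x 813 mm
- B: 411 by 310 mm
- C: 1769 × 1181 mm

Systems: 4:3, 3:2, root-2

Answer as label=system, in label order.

Ratios: A ≈ 1.418; B ≈ 1.326; C ≈ 1.498.
Targets: 4:3 ≈ 1.333; 3:2 ≈ 1.500; root-2 ≈ 1.414.

A=root-2, B=4:3, C=3:2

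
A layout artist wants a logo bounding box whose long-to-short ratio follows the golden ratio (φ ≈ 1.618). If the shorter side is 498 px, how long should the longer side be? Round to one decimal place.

805.8 px

golden ratio ≈ 1.61803.
Longer side = 498 × 1.61803 ≈ 805.779 → 805.8 px.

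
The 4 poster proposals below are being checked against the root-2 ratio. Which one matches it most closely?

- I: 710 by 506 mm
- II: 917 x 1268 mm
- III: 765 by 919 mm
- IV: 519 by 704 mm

Target root-2 ≈ 1.414.
I: 1.403 (Δ0.011)  II: 1.383 (Δ0.031)  III: 1.201 (Δ0.213)  IV: 1.356 (Δ0.058)

I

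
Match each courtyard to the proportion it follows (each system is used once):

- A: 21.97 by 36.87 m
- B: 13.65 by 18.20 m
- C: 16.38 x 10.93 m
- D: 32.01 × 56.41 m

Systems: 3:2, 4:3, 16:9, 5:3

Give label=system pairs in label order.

A=5:3, B=4:3, C=3:2, D=16:9

A = 36.87/21.97 ≈ 1.678 → 5:3 (1.667)
B = 18.20/13.65 ≈ 1.333 → 4:3 (1.333)
C = 16.38/10.93 ≈ 1.499 → 3:2 (1.500)
D = 56.41/32.01 ≈ 1.762 → 16:9 (1.778)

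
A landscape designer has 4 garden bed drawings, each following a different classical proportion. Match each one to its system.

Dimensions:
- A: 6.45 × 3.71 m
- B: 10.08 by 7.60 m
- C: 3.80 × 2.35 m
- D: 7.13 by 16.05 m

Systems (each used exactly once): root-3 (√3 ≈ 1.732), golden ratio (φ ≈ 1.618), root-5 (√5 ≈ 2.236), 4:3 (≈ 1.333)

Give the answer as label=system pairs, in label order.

Ratios: A ≈ 1.739; B ≈ 1.326; C ≈ 1.617; D ≈ 2.251.
Targets: root-3 ≈ 1.732; golden ratio ≈ 1.618; root-5 ≈ 2.236; 4:3 ≈ 1.333.

A=root-3, B=4:3, C=golden ratio, D=root-5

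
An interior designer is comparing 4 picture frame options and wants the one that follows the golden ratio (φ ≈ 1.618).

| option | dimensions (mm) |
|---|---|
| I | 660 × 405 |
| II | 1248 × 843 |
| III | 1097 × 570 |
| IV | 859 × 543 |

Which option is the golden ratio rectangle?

Target golden ratio ≈ 1.618.
I: 1.630 (Δ0.012)  II: 1.480 (Δ0.138)  III: 1.925 (Δ0.307)  IV: 1.582 (Δ0.036)

I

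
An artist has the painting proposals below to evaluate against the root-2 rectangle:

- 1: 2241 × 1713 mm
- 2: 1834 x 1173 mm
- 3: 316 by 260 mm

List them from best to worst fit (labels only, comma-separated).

1, 2, 3

Ratios: 1 = 2241 / 1713 ≈ 1.308; 2 = 1834 / 1173 ≈ 1.564; 3 = 316 / 260 ≈ 1.215.
|Δ from 1.414|: 1 0.106; 2 0.150; 3 0.199.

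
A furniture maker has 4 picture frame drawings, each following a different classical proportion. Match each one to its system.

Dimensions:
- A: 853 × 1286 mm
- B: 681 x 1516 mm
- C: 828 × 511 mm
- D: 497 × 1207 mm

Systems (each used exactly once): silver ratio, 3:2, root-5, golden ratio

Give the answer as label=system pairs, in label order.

A=3:2, B=root-5, C=golden ratio, D=silver ratio

Ratios: A ≈ 1.508; B ≈ 2.226; C ≈ 1.620; D ≈ 2.429.
Targets: silver ratio ≈ 2.414; 3:2 ≈ 1.500; root-5 ≈ 2.236; golden ratio ≈ 1.618.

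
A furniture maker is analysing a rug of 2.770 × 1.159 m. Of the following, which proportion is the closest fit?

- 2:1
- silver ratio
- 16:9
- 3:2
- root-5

silver ratio

Ratio = 2.770 / 1.159 ≈ 2.390.
Distances: 2:1 2.000 (Δ 0.390); silver ratio 2.414 (Δ 0.024); 16:9 1.778 (Δ 0.612); 3:2 1.500 (Δ 0.890); root-5 2.236 (Δ 0.154).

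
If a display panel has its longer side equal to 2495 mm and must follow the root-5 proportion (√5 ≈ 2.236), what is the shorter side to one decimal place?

1115.8 mm

root-5 ≈ 2.23607.
Shorter side = 2495 ÷ 2.23607 ≈ 1115.797 → 1115.8 mm.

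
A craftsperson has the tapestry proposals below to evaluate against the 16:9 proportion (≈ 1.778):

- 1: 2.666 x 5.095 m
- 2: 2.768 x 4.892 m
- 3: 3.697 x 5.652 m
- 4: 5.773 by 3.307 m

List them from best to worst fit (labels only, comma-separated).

2, 4, 1, 3

Ratios: 1 = 5.095 / 2.666 ≈ 1.911; 2 = 4.892 / 2.768 ≈ 1.767; 3 = 5.652 / 3.697 ≈ 1.529; 4 = 5.773 / 3.307 ≈ 1.746.
|Δ from 1.778|: 1 0.133; 2 0.011; 3 0.249; 4 0.032.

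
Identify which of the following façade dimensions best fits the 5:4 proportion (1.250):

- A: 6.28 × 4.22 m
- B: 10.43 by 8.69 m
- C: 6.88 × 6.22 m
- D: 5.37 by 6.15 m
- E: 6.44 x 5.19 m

E

Ratios (long/short): A ≈ 1.488; B ≈ 1.200; C ≈ 1.106; D ≈ 1.145; E ≈ 1.241.
5:4 ≈ 1.250; option E is nearest (Δ 0.009).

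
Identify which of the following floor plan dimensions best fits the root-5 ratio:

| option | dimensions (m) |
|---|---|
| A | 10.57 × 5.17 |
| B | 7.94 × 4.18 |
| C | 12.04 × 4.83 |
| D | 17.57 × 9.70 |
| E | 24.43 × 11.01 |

E

Target root-5 ≈ 2.236.
A: 2.044 (Δ0.192)  B: 1.900 (Δ0.336)  C: 2.493 (Δ0.257)  D: 1.811 (Δ0.425)  E: 2.219 (Δ0.017)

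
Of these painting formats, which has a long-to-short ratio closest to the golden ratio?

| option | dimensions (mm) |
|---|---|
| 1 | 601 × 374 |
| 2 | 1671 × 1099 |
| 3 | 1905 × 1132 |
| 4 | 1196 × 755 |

1

Target golden ratio ≈ 1.618.
1: 1.607 (Δ0.011)  2: 1.520 (Δ0.098)  3: 1.683 (Δ0.065)  4: 1.584 (Δ0.034)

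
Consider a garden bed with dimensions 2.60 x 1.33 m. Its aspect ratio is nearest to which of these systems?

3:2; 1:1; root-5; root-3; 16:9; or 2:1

2:1

2.60/1.33 ≈ 1.955. Nearest candidates are 2:1 (2.000, off by 0.045) and 16:9 (1.778, off by 0.177).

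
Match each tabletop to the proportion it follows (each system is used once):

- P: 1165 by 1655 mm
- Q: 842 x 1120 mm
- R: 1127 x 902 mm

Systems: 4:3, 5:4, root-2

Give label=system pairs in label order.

Ratios: P ≈ 1.421; Q ≈ 1.330; R ≈ 1.249.
Targets: 4:3 ≈ 1.333; 5:4 ≈ 1.250; root-2 ≈ 1.414.

P=root-2, Q=4:3, R=5:4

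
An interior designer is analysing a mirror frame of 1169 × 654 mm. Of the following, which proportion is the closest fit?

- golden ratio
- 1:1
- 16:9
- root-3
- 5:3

16:9

1169/654 ≈ 1.787. Nearest candidates are 16:9 (1.778, off by 0.009) and root-3 (1.732, off by 0.055).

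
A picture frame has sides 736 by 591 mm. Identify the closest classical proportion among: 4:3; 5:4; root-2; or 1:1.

Ratio = 736 / 591 ≈ 1.245.
Distances: 4:3 1.333 (Δ 0.088); 5:4 1.250 (Δ 0.005); root-2 1.414 (Δ 0.169); 1:1 1.000 (Δ 0.245).

5:4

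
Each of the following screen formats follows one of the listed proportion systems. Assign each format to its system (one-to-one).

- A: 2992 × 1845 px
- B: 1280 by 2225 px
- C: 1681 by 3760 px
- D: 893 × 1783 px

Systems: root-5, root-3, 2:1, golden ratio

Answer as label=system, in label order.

A = 2992/1845 ≈ 1.622 → golden ratio (1.618)
B = 2225/1280 ≈ 1.738 → root-3 (1.732)
C = 3760/1681 ≈ 2.237 → root-5 (2.236)
D = 1783/893 ≈ 1.997 → 2:1 (2.000)

A=golden ratio, B=root-3, C=root-5, D=2:1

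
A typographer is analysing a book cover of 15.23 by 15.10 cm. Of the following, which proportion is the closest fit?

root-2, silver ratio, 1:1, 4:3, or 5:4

15.23/15.10 ≈ 1.009. Nearest candidates are 1:1 (1.000, off by 0.009) and 5:4 (1.250, off by 0.241).

1:1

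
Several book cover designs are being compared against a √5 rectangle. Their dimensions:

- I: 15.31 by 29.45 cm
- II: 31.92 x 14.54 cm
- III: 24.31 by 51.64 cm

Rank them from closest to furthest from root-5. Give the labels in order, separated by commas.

II, III, I

Ratios: I = 29.45 / 15.31 ≈ 1.924; II = 31.92 / 14.54 ≈ 2.195; III = 51.64 / 24.31 ≈ 2.124.
|Δ from 2.236|: I 0.312; II 0.041; III 0.112.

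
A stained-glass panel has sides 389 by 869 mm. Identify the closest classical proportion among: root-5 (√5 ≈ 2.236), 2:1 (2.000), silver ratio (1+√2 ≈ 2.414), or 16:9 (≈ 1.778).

Ratio = 869 / 389 ≈ 2.234.
Distances: root-5 2.236 (Δ 0.002); 2:1 2.000 (Δ 0.234); silver ratio 2.414 (Δ 0.180); 16:9 1.778 (Δ 0.456).

root-5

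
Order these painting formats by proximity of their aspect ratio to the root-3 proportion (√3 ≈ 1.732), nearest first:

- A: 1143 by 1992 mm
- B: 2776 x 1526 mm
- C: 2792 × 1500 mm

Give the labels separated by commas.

A, B, C

Ratios: A = 1992 / 1143 ≈ 1.743; B = 2776 / 1526 ≈ 1.819; C = 2792 / 1500 ≈ 1.861.
|Δ from 1.732|: A 0.011; B 0.087; C 0.129.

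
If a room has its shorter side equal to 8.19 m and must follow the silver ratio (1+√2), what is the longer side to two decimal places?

19.77 m

silver ratio ≈ 2.41421.
Longer side = 8.19 × 2.41421 ≈ 19.7724 → 19.77 m.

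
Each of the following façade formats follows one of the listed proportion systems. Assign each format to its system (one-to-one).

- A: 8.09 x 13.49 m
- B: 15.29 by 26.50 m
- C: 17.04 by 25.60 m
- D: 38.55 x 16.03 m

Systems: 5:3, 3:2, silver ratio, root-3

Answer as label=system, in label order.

Ratios: A ≈ 1.667; B ≈ 1.733; C ≈ 1.502; D ≈ 2.405.
Targets: 5:3 ≈ 1.667; 3:2 ≈ 1.500; silver ratio ≈ 2.414; root-3 ≈ 1.732.

A=5:3, B=root-3, C=3:2, D=silver ratio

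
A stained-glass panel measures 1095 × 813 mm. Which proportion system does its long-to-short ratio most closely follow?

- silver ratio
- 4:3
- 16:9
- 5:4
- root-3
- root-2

4:3

1095/813 ≈ 1.347. Nearest candidates are 4:3 (1.333, off by 0.014) and root-2 (1.414, off by 0.067).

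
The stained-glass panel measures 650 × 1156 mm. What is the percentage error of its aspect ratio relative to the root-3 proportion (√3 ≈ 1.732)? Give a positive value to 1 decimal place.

2.7%

Ratio = 1156 / 650 ≈ 1.7785.
Ideal root-3 ≈ 1.7321. |1.7785 − 1.7321| / 1.7321 ≈ 2.68% → 2.7%.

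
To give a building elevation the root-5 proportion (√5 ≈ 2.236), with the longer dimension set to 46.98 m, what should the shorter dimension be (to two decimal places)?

21.01 m

root-5 ≈ 2.23607.
Shorter side = 46.98 ÷ 2.23607 ≈ 21.0101 → 21.01 m.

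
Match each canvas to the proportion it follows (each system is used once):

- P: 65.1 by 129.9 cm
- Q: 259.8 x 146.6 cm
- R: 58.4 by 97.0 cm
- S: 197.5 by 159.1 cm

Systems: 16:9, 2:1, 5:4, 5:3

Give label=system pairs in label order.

P=2:1, Q=16:9, R=5:3, S=5:4

Ratios: P ≈ 1.995; Q ≈ 1.772; R ≈ 1.661; S ≈ 1.241.
Targets: 16:9 ≈ 1.778; 2:1 ≈ 2.000; 5:4 ≈ 1.250; 5:3 ≈ 1.667.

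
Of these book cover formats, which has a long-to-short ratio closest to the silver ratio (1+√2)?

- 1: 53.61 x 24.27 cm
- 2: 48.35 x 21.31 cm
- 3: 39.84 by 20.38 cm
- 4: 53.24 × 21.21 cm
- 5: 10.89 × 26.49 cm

Target silver ratio ≈ 2.414.
1: 2.209 (Δ0.205)  2: 2.269 (Δ0.145)  3: 1.955 (Δ0.459)  4: 2.510 (Δ0.096)  5: 2.433 (Δ0.019)

5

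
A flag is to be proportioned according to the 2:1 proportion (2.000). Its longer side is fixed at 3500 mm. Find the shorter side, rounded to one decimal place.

2:1 = 2.00000.
Shorter side = 3500 ÷ 2.00000 ≈ 1750.000 → 1750.0 mm.

1750.0 mm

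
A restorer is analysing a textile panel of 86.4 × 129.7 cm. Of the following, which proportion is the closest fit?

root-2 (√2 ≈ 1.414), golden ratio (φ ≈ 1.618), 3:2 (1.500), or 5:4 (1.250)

Ratio = 129.7 / 86.4 ≈ 1.501.
Distances: root-2 1.414 (Δ 0.087); golden ratio 1.618 (Δ 0.117); 3:2 1.500 (Δ 0.001); 5:4 1.250 (Δ 0.251).

3:2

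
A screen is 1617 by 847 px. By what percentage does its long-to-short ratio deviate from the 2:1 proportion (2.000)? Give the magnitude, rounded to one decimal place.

4.5%

Ratio = 1617 / 847 ≈ 1.9091.
Ideal 2:1 = 2.0000. |1.9091 − 2.0000| / 2.0000 ≈ 4.54% → 4.5%.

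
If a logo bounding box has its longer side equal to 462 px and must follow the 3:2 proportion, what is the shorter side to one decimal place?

3:2 = 1.50000.
Shorter side = 462 ÷ 1.50000 ≈ 308.000 → 308.0 px.

308.0 px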